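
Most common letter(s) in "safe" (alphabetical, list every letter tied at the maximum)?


Word: "safe"
Letter counts:
  'a': 1
  'e': 1
  'f': 1
  's': 1
Maximum count = 1
Most frequent = 'a', 'e', 'f', 's' (1 time each)


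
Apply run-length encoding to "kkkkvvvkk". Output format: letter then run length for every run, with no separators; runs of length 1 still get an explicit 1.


String: "kkkkvvvkk"
Scanning for consecutive runs:
  'k' x 4
  'v' x 3
  'k' x 2
RLE = "k4v3k2"


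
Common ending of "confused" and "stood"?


Word 1: "confused"
Word 2: "stood"
Comparing from end:
  Pos -1: 'd' == 'd'
  Pos -2: 'e' != 'o' (stop)
LCS = "d" (length 1)


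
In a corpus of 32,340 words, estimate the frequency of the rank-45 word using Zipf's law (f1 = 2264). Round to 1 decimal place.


Zipf's law: f(r) = f(1) / r
f(1) = 2264
f(45) = 2264 / 45
= 50.3 occurrences


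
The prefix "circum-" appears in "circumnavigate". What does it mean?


Prefix: circum-
As in: circumnavigate -> circum- + navigate
Meaning = around


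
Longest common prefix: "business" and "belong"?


Word 1: "business"
Word 2: "belong"
Comparing from start:
  Pos 0: 'b' == 'b'
  Pos 1: 'u' != 'e' (stop)
LCP = "b" (length 1)


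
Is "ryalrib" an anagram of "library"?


Word 1: "library" → sorted: abilrry
Word 2: "ryalrib" → sorted: abilrry
Same letters? abilrry == abilrry
Anagram = Yes


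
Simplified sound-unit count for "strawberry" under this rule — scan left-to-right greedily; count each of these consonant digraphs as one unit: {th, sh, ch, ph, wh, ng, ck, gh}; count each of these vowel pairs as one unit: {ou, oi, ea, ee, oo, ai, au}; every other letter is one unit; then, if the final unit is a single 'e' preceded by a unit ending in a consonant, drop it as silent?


Word: "strawberry" (10 letters)
Left-to-right scan:
  1. 's' (letter)
  2. 't' (letter)
  3. 'r' (letter)
  4. 'a' (letter)
  5. 'w' (letter)
  6. 'b' (letter)
  7. 'e' (letter)
  8. 'r' (letter)
  9. 'r' (letter)
  10. 'y' (letter)
Units from scan: 10
Sound units = 10 units


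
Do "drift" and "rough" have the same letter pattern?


Pattern of "drift": [0, 1, 2, 3, 4]
Pattern of "rough": [0, 1, 2, 3, 4]
Patterns match
Same pattern = Yes


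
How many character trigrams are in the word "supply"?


Word: "supply" (length 6)
Number of 3-grams = length - 3 + 1 = 6 - 3 + 1
= 4


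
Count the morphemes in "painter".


Word: "painter"
Morphemes: paint / -er
Each morpheme carries meaning
= 2 morphemes


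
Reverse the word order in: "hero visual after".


Original: "hero visual after"
Words (1..n): hero | visual | after
Reversed (n..1): after | visual | hero
Result = "after visual hero"


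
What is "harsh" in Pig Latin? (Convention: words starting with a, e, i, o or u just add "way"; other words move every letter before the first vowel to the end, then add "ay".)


Word: "harsh"
Starts with consonant(s) → move to end, add 'ay'
Consonant cluster: "h"
Pig Latin = "arshhay"


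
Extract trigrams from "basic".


Word: "basic" (length 5)
Number of trigrams = 5 - 3 + 1 = 3
  Position 0: "bas"
  Position 1: "asi"
  Position 2: "sic"
Trigrams = "bas", "asi", "sic"


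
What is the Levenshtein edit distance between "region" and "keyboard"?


Word 1: "region" (length 6)
Word 2: "keyboard" (length 8)
One optimal edit sequence (insert/delete/substitute each cost 1):
  1. substitute 'r' -> 'k'  (+1)
  2. keep 'e'
  3. substitute 'g' -> 'y'  (+1)
  4. substitute 'i' -> 'b'  (+1)
  5. keep 'o'
  6. insert 'a'  (+1)
  7. insert 'r'  (+1)
  8. substitute 'n' -> 'd'  (+1)
Total edit operations: 6
Edit distance = 6


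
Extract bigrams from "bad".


Word: "bad" (length 3)
Number of bigrams = 3 - 2 + 1 = 2
  Position 0: "ba"
  Position 1: "ad"
Bigrams = "ba", "ad"


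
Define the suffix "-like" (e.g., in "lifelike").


Suffix: -like
As in: lifelike -> life + -like
Meaning = resembling


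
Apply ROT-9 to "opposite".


Word: "opposite"
Shift: 9
Each letter → (letter + shift) mod 26:
  'o' (14) + 9 = 23 → 'x'
  'p' (15) + 9 = 24 → 'y'
  'p' (15) + 9 = 24 → 'y'
  'o' (14) + 9 = 23 → 'x'
  's' (18) + 9 = 1 → 'b'
  'i' (8) + 9 = 17 → 'r'
  't' (19) + 9 = 2 → 'c'
  'e' (4) + 9 = 13 → 'n'
Result = "xyyxbrcn"


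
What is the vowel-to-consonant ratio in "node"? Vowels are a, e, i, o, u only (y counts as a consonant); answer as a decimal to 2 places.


Word: "node"
Vowels (a,e,i,o,u): 2
Consonants: 2
Ratio = 2/2
= 1.00


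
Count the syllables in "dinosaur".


Word: "dinosaur"
Syllable breakdown: di-no-saur
Counting: 3 parts
= 3 syllables


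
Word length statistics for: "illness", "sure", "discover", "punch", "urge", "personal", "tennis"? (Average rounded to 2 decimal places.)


Lengths: "illness"=7, "sure"=4, "discover"=8, "punch"=5, "urge"=4, "personal"=8, "tennis"=6
Sum = 42, Count = 7
Average = 42/7 = 6.00
= avg=6.00, min=4, max=8


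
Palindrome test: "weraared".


Word: "weraared"
Reversed: "deraarew"
Forward == Backward? weraared != deraarew
Palindrome = No


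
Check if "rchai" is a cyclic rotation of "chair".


Word: "chair", Candidate: "rchai"
Method: check if candidate is substring of word+word
"chairchair" contains "rchai"? Yes
Is rotation = Yes


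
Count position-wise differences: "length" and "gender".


Comparing character by character (same length = 6):
  Pos 0: 'l' vs 'g' !=
  Pos 1: 'e' vs 'e' =
  Pos 2: 'n' vs 'n' =
  Pos 3: 'g' vs 'd' !=
  Pos 4: 't' vs 'e' !=
  Pos 5: 'h' vs 'r' !=
Hamming distance = 4


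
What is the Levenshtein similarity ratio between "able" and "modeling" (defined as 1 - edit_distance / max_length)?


Word 1: "able" (length 4)
Word 2: "modeling" (length 8)
One optimal edit sequence:
  1. insert 'm'  (+1)
  2. insert 'o'  (+1)
  3. substitute 'a' -> 'd'  (+1)
  4. substitute 'b' -> 'e'  (+1)
  5. keep 'l'
  6. insert 'i'  (+1)
  7. insert 'n'  (+1)
  8. substitute 'e' -> 'g'  (+1)
Edit distance = 7
Max length = max(4, 8) = 8
Similarity = 1 - 7/8
= 0.1250


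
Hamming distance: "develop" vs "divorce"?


Comparing character by character (same length = 7):
  Pos 0: 'd' vs 'd' =
  Pos 1: 'e' vs 'i' !=
  Pos 2: 'v' vs 'v' =
  Pos 3: 'e' vs 'o' !=
  Pos 4: 'l' vs 'r' !=
  Pos 5: 'o' vs 'c' !=
  Pos 6: 'p' vs 'e' !=
Hamming distance = 5


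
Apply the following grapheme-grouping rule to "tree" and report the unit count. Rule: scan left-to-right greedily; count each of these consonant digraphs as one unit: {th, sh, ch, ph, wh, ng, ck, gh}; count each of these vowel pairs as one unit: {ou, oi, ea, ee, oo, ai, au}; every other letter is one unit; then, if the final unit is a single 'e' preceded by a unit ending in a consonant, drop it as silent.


Word: "tree" (4 letters)
Left-to-right scan:
  [1] 't' (letter)
  [2] 'r' (letter)
  [3] 'ee' (vowel-pair)
Units from scan: 3
Sound units = 3 units


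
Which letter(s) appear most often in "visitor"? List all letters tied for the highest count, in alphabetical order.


Word: "visitor"
Letter counts:
  'i': 2
  'o': 1
  'r': 1
  's': 1
  't': 1
  'v': 1
Maximum count = 2
Most frequent = 'i' (2 times each)


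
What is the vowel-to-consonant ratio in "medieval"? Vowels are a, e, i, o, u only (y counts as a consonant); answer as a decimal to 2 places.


Word: "medieval"
Vowels (a,e,i,o,u): 4
Consonants: 4
Ratio = 4/4
= 1.00


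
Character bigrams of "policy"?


Word: "policy" (length 6)
Number of bigrams = 6 - 2 + 1 = 5
  Position 0: "po"
  Position 1: "ol"
  Position 2: "li"
  Position 3: "ic"
  Position 4: "cy"
Bigrams = "po", "ol", "li", "ic", "cy"


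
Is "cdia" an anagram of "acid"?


Word 1: "acid" → sorted: acdi
Word 2: "cdia" → sorted: acdi
Same letters? acdi == acdi
Anagram = Yes


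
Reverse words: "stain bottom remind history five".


Original: "stain bottom remind history five"
Words (1..n): stain | bottom | remind | history | five
Reversed (n..1): five | history | remind | bottom | stain
Result = "five history remind bottom stain"


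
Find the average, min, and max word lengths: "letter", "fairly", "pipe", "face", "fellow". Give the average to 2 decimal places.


Lengths: "letter"=6, "fairly"=6, "pipe"=4, "face"=4, "fellow"=6
Sum = 26, Count = 5
Average = 26/5 = 5.20
= avg=5.20, min=4, max=6


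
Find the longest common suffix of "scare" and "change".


Word 1: "scare"
Word 2: "change"
Comparing from end:
  Pos -1: 'e' == 'e'
  Pos -2: 'r' != 'g' (stop)
LCS = "e" (length 1)


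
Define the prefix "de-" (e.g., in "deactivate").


Prefix: de-
Example: deactivate = de- + activate
Meaning = remove / reverse


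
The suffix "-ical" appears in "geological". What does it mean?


Suffix: -ical
Example: geological (geology + -ical, with a spelling change)
Meaning = relating to


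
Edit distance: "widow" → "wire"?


Word 1: "widow" (length 5)
Word 2: "wire" (length 4)
One optimal edit sequence (insert/delete/substitute each cost 1):
  1. keep 'w'
  2. keep 'i'
  3. delete 'd'  (+1)
  4. substitute 'o' -> 'r'  (+1)
  5. substitute 'w' -> 'e'  (+1)
Total edit operations: 3
Edit distance = 3


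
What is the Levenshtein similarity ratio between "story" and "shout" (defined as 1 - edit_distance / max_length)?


Word 1: "story" (length 5)
Word 2: "shout" (length 5)
One optimal edit sequence:
  1. keep 's'
  2. substitute 't' -> 'h'  (+1)
  3. keep 'o'
  4. substitute 'r' -> 'u'  (+1)
  5. substitute 'y' -> 't'  (+1)
Edit distance = 3
Max length = max(5, 5) = 5
Similarity = 1 - 3/5
= 0.4000


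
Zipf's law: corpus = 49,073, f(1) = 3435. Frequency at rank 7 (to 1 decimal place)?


Zipf's law: f(r) = f(1) / r
f(1) = 3435
f(7) = 3435 / 7
= 490.7 occurrences


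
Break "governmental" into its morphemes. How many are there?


Word: "governmental"
Morphemes: govern | -ment | -al
Each morpheme carries meaning
= 3 morphemes


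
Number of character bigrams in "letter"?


Word: "letter" (length 6)
Number of 2-grams = length - 2 + 1 = 6 - 2 + 1
= 5


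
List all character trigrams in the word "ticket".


Word: "ticket" (length 6)
Number of trigrams = 6 - 3 + 1 = 4
  Position 0: "tic"
  Position 1: "ick"
  Position 2: "cke"
  Position 3: "ket"
Trigrams = "tic", "ick", "cke", "ket"


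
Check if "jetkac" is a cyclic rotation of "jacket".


Word: "jacket", Candidate: "jetkac"
Method: check if candidate is substring of word+word
"jacketjacket" contains "jetkac"? No
Is rotation = No


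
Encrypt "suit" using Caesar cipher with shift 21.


Word: "suit"
Shift: 21
Each letter → (letter + shift) mod 26:
  's' (18) + 21 = 13 → 'n'
  'u' (20) + 21 = 15 → 'p'
  'i' (8) + 21 = 3 → 'd'
  't' (19) + 21 = 14 → 'o'
Result = "npdo"


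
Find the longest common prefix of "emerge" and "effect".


Word 1: "emerge"
Word 2: "effect"
Comparing from start:
  Pos 0: 'e' == 'e'
  Pos 1: 'm' != 'f' (stop)
LCP = "e" (length 1)


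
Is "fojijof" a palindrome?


Word: "fojijof"
Reversed: "fojijof"
Forward == Backward? fojijof == fojijof
Palindrome = Yes


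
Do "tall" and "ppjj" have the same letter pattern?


Pattern of "tall": [0, 1, 2, 2]
Pattern of "ppjj": [0, 0, 1, 1]
Patterns do not match
Same pattern = No


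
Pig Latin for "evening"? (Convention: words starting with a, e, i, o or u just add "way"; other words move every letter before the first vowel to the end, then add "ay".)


Word: "evening"
Starts with vowel → add 'way'
Pig Latin = "eveningway"


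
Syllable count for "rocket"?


Word: "rocket"
Syllable breakdown: rock-et
Counting: 2 parts
= 2 syllables


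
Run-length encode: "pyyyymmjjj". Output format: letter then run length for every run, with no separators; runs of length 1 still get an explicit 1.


String: "pyyyymmjjj"
Scanning for consecutive runs:
  'p' x 1
  'y' x 4
  'm' x 2
  'j' x 3
RLE = "p1y4m2j3"


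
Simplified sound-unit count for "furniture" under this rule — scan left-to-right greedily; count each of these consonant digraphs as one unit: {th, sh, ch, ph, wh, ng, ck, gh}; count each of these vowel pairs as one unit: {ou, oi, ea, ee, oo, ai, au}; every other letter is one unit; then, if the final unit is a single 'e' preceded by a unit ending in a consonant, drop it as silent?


Word: "furniture" (9 letters)
Left-to-right scan:
  (1) 'f' (letter)
  (2) 'u' (letter)
  (3) 'r' (letter)
  (4) 'n' (letter)
  (5) 'i' (letter)
  (6) 't' (letter)
  (7) 'u' (letter)
  (8) 'r' (letter)
  (9) 'e' (letter)
Units from scan: 9
Final unit is 'e' after a consonant -> drop as silent (-1)
Sound units = 8 units


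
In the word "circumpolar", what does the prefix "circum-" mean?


Prefix: circum-
Example: circumpolar = circum- + polar
Meaning = around


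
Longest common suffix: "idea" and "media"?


Word 1: "idea"
Word 2: "media"
Comparing from end:
  Pos -1: 'a' == 'a'
  Pos -2: 'e' != 'i' (stop)
LCS = "a" (length 1)


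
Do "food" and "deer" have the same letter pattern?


Pattern of "food": [0, 1, 1, 2]
Pattern of "deer": [0, 1, 1, 2]
Patterns match
Same pattern = Yes


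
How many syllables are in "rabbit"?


Word: "rabbit"
Syllable breakdown: rab · bit
Counting: 2 parts
= 2 syllables


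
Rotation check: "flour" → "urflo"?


Word: "flour", Candidate: "urflo"
Method: check if candidate is substring of word+word
"flourflour" contains "urflo"? Yes
Is rotation = Yes


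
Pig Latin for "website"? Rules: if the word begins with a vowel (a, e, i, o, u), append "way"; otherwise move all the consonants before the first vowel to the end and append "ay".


Word: "website"
Starts with consonant(s) → move to end, add 'ay'
Consonant cluster: "w"
Pig Latin = "ebsiteway"


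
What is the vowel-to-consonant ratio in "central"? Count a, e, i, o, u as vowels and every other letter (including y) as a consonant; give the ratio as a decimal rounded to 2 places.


Word: "central"
Vowels (a,e,i,o,u): 2
Consonants: 5
Ratio = 2/5
= 0.40


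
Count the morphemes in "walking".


Word: "walking"
Morphemes: walk | -ing
Each morpheme carries meaning
= 2 morphemes


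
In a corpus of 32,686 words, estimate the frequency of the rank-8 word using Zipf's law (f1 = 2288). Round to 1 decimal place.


Zipf's law: f(r) = f(1) / r
f(1) = 2288
f(8) = 2288 / 8
= 286.0 occurrences


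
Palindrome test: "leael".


Word: "leael"
Reversed: "leael"
Forward == Backward? leael == leael
Palindrome = Yes


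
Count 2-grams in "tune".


Word: "tune" (length 4)
Number of 2-grams = length - 2 + 1 = 4 - 2 + 1
= 3


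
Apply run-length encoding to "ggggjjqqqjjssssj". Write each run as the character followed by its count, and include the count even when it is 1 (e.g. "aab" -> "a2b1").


String: "ggggjjqqqjjssssj"
Scanning for consecutive runs:
  'g' x 4
  'j' x 2
  'q' x 3
  'j' x 2
  's' x 4
  'j' x 1
RLE = "g4j2q3j2s4j1"


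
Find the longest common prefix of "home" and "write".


Word 1: "home"
Word 2: "write"
Comparing from start:
  Pos 0: 'h' != 'w' (stop)
LCP = "" (length 0)


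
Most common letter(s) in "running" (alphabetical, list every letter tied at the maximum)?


Word: "running"
Letter counts:
  'g': 1
  'i': 1
  'n': 3
  'r': 1
  'u': 1
Maximum count = 3
Most frequent = 'n' (3 times each)


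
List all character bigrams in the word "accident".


Word: "accident" (length 8)
Number of bigrams = 8 - 2 + 1 = 7
  Position 0: "ac"
  Position 1: "cc"
  Position 2: "ci"
  Position 3: "id"
  Position 4: "de"
  Position 5: "en"
  Position 6: "nt"
Bigrams = "ac", "cc", "ci", "id", "de", "en", "nt"


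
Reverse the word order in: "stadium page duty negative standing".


Original: "stadium page duty negative standing"
Words (1..n): stadium | page | duty | negative | standing
Reversed (n..1): standing | negative | duty | page | stadium
Result = "standing negative duty page stadium"


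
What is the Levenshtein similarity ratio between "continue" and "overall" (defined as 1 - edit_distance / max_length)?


Word 1: "continue" (length 8)
Word 2: "overall" (length 7)
One optimal edit sequence:
  1. delete 'c'  (+1)
  2. keep 'o'
  3. substitute 'n' -> 'v'  (+1)
  4. substitute 't' -> 'e'  (+1)
  5. substitute 'i' -> 'r'  (+1)
  6. substitute 'n' -> 'a'  (+1)
  7. substitute 'u' -> 'l'  (+1)
  8. substitute 'e' -> 'l'  (+1)
Edit distance = 7
Max length = max(8, 7) = 8
Similarity = 1 - 7/8
= 0.1250


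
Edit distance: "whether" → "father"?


Word 1: "whether" (length 7)
Word 2: "father" (length 6)
One optimal edit sequence (insert/delete/substitute each cost 1):
  1. delete 'w'  (+1)
  2. substitute 'h' -> 'f'  (+1)
  3. substitute 'e' -> 'a'  (+1)
  4. keep 't'
  5. keep 'h'
  6. keep 'e'
  7. keep 'r'
Total edit operations: 3
Edit distance = 3


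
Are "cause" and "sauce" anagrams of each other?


Word 1: "cause" → sorted: acesu
Word 2: "sauce" → sorted: acesu
Same letters? acesu == acesu
Anagram = Yes


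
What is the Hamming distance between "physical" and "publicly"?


Comparing character by character (same length = 8):
  Pos 0: 'p' vs 'p' =
  Pos 1: 'h' vs 'u' !=
  Pos 2: 'y' vs 'b' !=
  Pos 3: 's' vs 'l' !=
  Pos 4: 'i' vs 'i' =
  Pos 5: 'c' vs 'c' =
  Pos 6: 'a' vs 'l' !=
  Pos 7: 'l' vs 'y' !=
Hamming distance = 5


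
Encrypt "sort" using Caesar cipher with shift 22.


Word: "sort"
Shift: 22
Each letter → (letter + shift) mod 26:
  's' (18) + 22 = 14 → 'o'
  'o' (14) + 22 = 10 → 'k'
  'r' (17) + 22 = 13 → 'n'
  't' (19) + 22 = 15 → 'p'
Result = "oknp"


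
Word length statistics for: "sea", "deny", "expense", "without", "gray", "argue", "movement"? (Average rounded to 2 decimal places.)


Lengths: "sea"=3, "deny"=4, "expense"=7, "without"=7, "gray"=4, "argue"=5, "movement"=8
Sum = 38, Count = 7
Average = 38/7 = 5.43
= avg=5.43, min=3, max=8


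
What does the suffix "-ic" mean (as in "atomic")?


Suffix: -ic
Example: atomic (atom + -ic)
Meaning = relating to


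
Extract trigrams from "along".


Word: "along" (length 5)
Number of trigrams = 5 - 3 + 1 = 3
  Position 0: "alo"
  Position 1: "lon"
  Position 2: "ong"
Trigrams = "alo", "lon", "ong"


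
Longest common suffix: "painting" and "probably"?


Word 1: "painting"
Word 2: "probably"
Comparing from end:
  Pos -1: 'g' != 'y' (stop)
LCS = "" (length 0)


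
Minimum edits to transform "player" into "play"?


Word 1: "player" (length 6)
Word 2: "play" (length 4)
One optimal edit sequence (insert/delete/substitute each cost 1):
  1. keep 'p'
  2. keep 'l'
  3. keep 'a'
  4. keep 'y'
  5. delete 'e'  (+1)
  6. delete 'r'  (+1)
Total edit operations: 2
Edit distance = 2


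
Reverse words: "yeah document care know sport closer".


Original: "yeah document care know sport closer"
Words (1..n): yeah | document | care | know | sport | closer
Reversed (n..1): closer | sport | know | care | document | yeah
Result = "closer sport know care document yeah"


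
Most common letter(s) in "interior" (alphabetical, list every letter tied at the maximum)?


Word: "interior"
Letter counts:
  'e': 1
  'i': 2
  'n': 1
  'o': 1
  'r': 2
  't': 1
Maximum count = 2
Most frequent = 'i', 'r' (2 times each)


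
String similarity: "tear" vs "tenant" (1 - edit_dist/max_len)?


Word 1: "tear" (length 4)
Word 2: "tenant" (length 6)
One optimal edit sequence:
  1. keep 't'
  2. keep 'e'
  3. insert 'n'  (+1)
  4. keep 'a'
  5. insert 'n'  (+1)
  6. substitute 'r' -> 't'  (+1)
Edit distance = 3
Max length = max(4, 6) = 6
Similarity = 1 - 3/6
= 0.5000


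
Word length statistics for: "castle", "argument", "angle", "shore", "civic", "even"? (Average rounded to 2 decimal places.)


Lengths: "castle"=6, "argument"=8, "angle"=5, "shore"=5, "civic"=5, "even"=4
Sum = 33, Count = 6
Average = 33/6 = 5.50
= avg=5.50, min=4, max=8


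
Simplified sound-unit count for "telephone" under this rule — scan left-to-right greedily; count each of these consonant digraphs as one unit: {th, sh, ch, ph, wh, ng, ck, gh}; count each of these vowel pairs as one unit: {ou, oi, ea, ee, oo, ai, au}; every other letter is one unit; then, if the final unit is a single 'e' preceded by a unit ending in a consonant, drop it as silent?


Word: "telephone" (9 letters)
Left-to-right scan:
  1. 't' (letter)
  2. 'e' (letter)
  3. 'l' (letter)
  4. 'e' (letter)
  5. 'ph' (digraph)
  6. 'o' (letter)
  7. 'n' (letter)
  8. 'e' (letter)
Units from scan: 8
Final unit is 'e' after a consonant -> drop as silent (-1)
Sound units = 7 units


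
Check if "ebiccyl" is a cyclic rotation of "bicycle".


Word: "bicycle", Candidate: "ebiccyl"
Method: check if candidate is substring of word+word
"bicyclebicycle" contains "ebiccyl"? No
Is rotation = No


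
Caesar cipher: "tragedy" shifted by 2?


Word: "tragedy"
Shift: 2
Each letter → (letter + shift) mod 26:
  't' (19) + 2 = 21 → 'v'
  'r' (17) + 2 = 19 → 't'
  'a' (0) + 2 = 2 → 'c'
  'g' (6) + 2 = 8 → 'i'
  'e' (4) + 2 = 6 → 'g'
  'd' (3) + 2 = 5 → 'f'
  'y' (24) + 2 = 0 → 'a'
Result = "vtcigfa"


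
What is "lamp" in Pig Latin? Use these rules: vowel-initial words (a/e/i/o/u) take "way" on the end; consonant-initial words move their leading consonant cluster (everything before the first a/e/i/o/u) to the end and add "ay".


Word: "lamp"
Starts with consonant(s) → move to end, add 'ay'
Consonant cluster: "l"
Pig Latin = "amplay"


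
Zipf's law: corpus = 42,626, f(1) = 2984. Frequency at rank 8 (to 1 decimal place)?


Zipf's law: f(r) = f(1) / r
f(1) = 2984
f(8) = 2984 / 8
= 373.0 occurrences


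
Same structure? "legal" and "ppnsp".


Pattern of "legal": [0, 1, 2, 3, 0]
Pattern of "ppnsp": [0, 0, 1, 2, 0]
Patterns do not match
Same pattern = No


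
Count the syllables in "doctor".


Word: "doctor"
Syllable breakdown: doc-tor
Counting: 2 parts
= 2 syllables


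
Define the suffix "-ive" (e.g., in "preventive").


Suffix: -ive
As in: preventive -> prevent + -ive
Meaning = tending to


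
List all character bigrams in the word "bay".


Word: "bay" (length 3)
Number of bigrams = 3 - 2 + 1 = 2
  Position 0: "ba"
  Position 1: "ay"
Bigrams = "ba", "ay"


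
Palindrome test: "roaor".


Word: "roaor"
Reversed: "roaor"
Forward == Backward? roaor == roaor
Palindrome = Yes


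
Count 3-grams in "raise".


Word: "raise" (length 5)
Number of 3-grams = length - 3 + 1 = 5 - 3 + 1
= 3


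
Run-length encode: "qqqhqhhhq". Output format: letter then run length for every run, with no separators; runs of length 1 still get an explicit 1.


String: "qqqhqhhhq"
Scanning for consecutive runs:
  'q' x 3
  'h' x 1
  'q' x 1
  'h' x 3
  'q' x 1
RLE = "q3h1q1h3q1"


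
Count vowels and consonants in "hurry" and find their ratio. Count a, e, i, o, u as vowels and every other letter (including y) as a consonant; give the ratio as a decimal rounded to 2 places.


Word: "hurry"
Vowels (a,e,i,o,u): 1
Consonants: 4
Ratio = 1/4
= 0.25


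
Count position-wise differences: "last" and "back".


Comparing character by character (same length = 4):
  Pos 0: 'l' vs 'b' !=
  Pos 1: 'a' vs 'a' =
  Pos 2: 's' vs 'c' !=
  Pos 3: 't' vs 'k' !=
Hamming distance = 3


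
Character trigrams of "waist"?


Word: "waist" (length 5)
Number of trigrams = 5 - 3 + 1 = 3
  Position 0: "wai"
  Position 1: "ais"
  Position 2: "ist"
Trigrams = "wai", "ais", "ist"


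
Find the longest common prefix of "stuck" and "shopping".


Word 1: "stuck"
Word 2: "shopping"
Comparing from start:
  Pos 0: 's' == 's'
  Pos 1: 't' != 'h' (stop)
LCP = "s" (length 1)


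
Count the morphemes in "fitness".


Word: "fitness"
Morphemes: fit / -ness
Each morpheme carries meaning
= 2 morphemes


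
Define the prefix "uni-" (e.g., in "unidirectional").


Prefix: uni-
Example: unidirectional = uni- + directional
Meaning = one


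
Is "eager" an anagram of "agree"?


Word 1: "agree" → sorted: aeegr
Word 2: "eager" → sorted: aeegr
Same letters? aeegr == aeegr
Anagram = Yes


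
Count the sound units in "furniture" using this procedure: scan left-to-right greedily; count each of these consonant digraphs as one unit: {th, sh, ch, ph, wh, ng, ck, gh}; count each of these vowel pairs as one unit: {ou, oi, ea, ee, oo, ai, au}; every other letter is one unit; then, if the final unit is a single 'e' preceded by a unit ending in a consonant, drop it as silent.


Word: "furniture" (9 letters)
Left-to-right scan:
  (1) 'f' (letter)
  (2) 'u' (letter)
  (3) 'r' (letter)
  (4) 'n' (letter)
  (5) 'i' (letter)
  (6) 't' (letter)
  (7) 'u' (letter)
  (8) 'r' (letter)
  (9) 'e' (letter)
Units from scan: 9
Final unit is 'e' after a consonant -> drop as silent (-1)
Sound units = 8 units


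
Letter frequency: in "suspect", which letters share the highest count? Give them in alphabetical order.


Word: "suspect"
Letter counts:
  'c': 1
  'e': 1
  'p': 1
  's': 2
  't': 1
  'u': 1
Maximum count = 2
Most frequent = 's' (2 times each)


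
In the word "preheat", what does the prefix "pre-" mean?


Prefix: pre-
Example: preheat = pre- + heat
Meaning = before


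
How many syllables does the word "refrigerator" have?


Word: "refrigerator"
Syllable breakdown: re-frig-er-a-tor
Counting: 5 parts
= 5 syllables


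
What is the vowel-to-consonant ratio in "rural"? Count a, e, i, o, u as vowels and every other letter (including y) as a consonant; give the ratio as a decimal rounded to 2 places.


Word: "rural"
Vowels (a,e,i,o,u): 2
Consonants: 3
Ratio = 2/3
= 0.67


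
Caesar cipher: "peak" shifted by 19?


Word: "peak"
Shift: 19
Each letter → (letter + shift) mod 26:
  'p' (15) + 19 = 8 → 'i'
  'e' (4) + 19 = 23 → 'x'
  'a' (0) + 19 = 19 → 't'
  'k' (10) + 19 = 3 → 'd'
Result = "ixtd"


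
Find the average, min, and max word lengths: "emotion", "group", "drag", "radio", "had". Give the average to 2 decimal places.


Lengths: "emotion"=7, "group"=5, "drag"=4, "radio"=5, "had"=3
Sum = 24, Count = 5
Average = 24/5 = 4.80
= avg=4.80, min=3, max=7


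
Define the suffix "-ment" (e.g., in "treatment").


Suffix: -ment
Example: treatment (treat + -ment)
Meaning = result of action


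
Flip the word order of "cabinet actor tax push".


Original: "cabinet actor tax push"
Words (1..n): cabinet | actor | tax | push
Reversed (n..1): push | tax | actor | cabinet
Result = "push tax actor cabinet"


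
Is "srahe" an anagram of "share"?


Word 1: "share" → sorted: aehrs
Word 2: "srahe" → sorted: aehrs
Same letters? aehrs == aehrs
Anagram = Yes


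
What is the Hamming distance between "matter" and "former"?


Comparing character by character (same length = 6):
  Pos 0: 'm' vs 'f' !=
  Pos 1: 'a' vs 'o' !=
  Pos 2: 't' vs 'r' !=
  Pos 3: 't' vs 'm' !=
  Pos 4: 'e' vs 'e' =
  Pos 5: 'r' vs 'r' =
Hamming distance = 4


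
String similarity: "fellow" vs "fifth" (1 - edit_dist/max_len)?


Word 1: "fellow" (length 6)
Word 2: "fifth" (length 5)
One optimal edit sequence:
  1. keep 'f'
  2. delete 'e'  (+1)
  3. substitute 'l' -> 'i'  (+1)
  4. substitute 'l' -> 'f'  (+1)
  5. substitute 'o' -> 't'  (+1)
  6. substitute 'w' -> 'h'  (+1)
Edit distance = 5
Max length = max(6, 5) = 6
Similarity = 1 - 5/6
= 0.1667


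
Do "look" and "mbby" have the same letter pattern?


Pattern of "look": [0, 1, 1, 2]
Pattern of "mbby": [0, 1, 1, 2]
Patterns match
Same pattern = Yes


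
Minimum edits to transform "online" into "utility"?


Word 1: "online" (length 6)
Word 2: "utility" (length 7)
One optimal edit sequence (insert/delete/substitute each cost 1):
  1. insert 'u'  (+1)
  2. substitute 'o' -> 't'  (+1)
  3. substitute 'n' -> 'i'  (+1)
  4. keep 'l'
  5. keep 'i'
  6. substitute 'n' -> 't'  (+1)
  7. substitute 'e' -> 'y'  (+1)
Total edit operations: 5
Edit distance = 5


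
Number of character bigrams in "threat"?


Word: "threat" (length 6)
Number of 2-grams = length - 2 + 1 = 6 - 2 + 1
= 5


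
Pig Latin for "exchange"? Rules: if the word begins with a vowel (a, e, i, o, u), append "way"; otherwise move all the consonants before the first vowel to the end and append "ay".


Word: "exchange"
Starts with vowel → add 'way'
Pig Latin = "exchangeway"


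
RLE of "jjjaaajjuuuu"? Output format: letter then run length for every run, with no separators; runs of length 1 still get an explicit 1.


String: "jjjaaajjuuuu"
Scanning for consecutive runs:
  'j' x 3
  'a' x 3
  'j' x 2
  'u' x 4
RLE = "j3a3j2u4"


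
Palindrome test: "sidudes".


Word: "sidudes"
Reversed: "sedudis"
Forward == Backward? sidudes != sedudis
Palindrome = No


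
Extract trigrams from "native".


Word: "native" (length 6)
Number of trigrams = 6 - 3 + 1 = 4
  Position 0: "nat"
  Position 1: "ati"
  Position 2: "tiv"
  Position 3: "ive"
Trigrams = "nat", "ati", "tiv", "ive"


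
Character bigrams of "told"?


Word: "told" (length 4)
Number of bigrams = 4 - 2 + 1 = 3
  Position 0: "to"
  Position 1: "ol"
  Position 2: "ld"
Bigrams = "to", "ol", "ld"


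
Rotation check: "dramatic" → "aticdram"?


Word: "dramatic", Candidate: "aticdram"
Method: check if candidate is substring of word+word
"dramaticdramatic" contains "aticdram"? Yes
Is rotation = Yes


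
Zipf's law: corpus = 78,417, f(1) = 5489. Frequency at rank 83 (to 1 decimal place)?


Zipf's law: f(r) = f(1) / r
f(1) = 5489
f(83) = 5489 / 83
= 66.1 occurrences


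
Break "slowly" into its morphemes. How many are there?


Word: "slowly"
Morphemes: slow / -ly
Each morpheme carries meaning
= 2 morphemes


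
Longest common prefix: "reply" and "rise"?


Word 1: "reply"
Word 2: "rise"
Comparing from start:
  Pos 0: 'r' == 'r'
  Pos 1: 'e' != 'i' (stop)
LCP = "r" (length 1)


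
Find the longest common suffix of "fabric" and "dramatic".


Word 1: "fabric"
Word 2: "dramatic"
Comparing from end:
  Pos -1: 'c' == 'c'
  Pos -2: 'i' == 'i'
  Pos -3: 'r' != 't' (stop)
LCS = "ic" (length 2)


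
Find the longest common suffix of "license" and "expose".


Word 1: "license"
Word 2: "expose"
Comparing from end:
  Pos -1: 'e' == 'e'
  Pos -2: 's' == 's'
  Pos -3: 'n' != 'o' (stop)
LCS = "se" (length 2)


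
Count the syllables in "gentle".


Word: "gentle"
Syllable breakdown: gen-tle
Counting: 2 parts
= 2 syllables


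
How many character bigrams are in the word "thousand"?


Word: "thousand" (length 8)
Number of 2-grams = length - 2 + 1 = 8 - 2 + 1
= 7


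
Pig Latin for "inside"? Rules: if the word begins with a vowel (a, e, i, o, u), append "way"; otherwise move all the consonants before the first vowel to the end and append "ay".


Word: "inside"
Starts with vowel → add 'way'
Pig Latin = "insideway"


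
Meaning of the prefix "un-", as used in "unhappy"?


Prefix: un-
As in: unhappy -> un- + happy
Meaning = not / reverse


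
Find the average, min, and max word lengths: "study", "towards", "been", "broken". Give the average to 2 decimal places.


Lengths: "study"=5, "towards"=7, "been"=4, "broken"=6
Sum = 22, Count = 4
Average = 22/4 = 5.50
= avg=5.50, min=4, max=7


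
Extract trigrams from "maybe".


Word: "maybe" (length 5)
Number of trigrams = 5 - 3 + 1 = 3
  Position 0: "may"
  Position 1: "ayb"
  Position 2: "ybe"
Trigrams = "may", "ayb", "ybe"


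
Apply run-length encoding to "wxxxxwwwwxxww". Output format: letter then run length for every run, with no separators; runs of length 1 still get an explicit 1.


String: "wxxxxwwwwxxww"
Scanning for consecutive runs:
  'w' x 1
  'x' x 4
  'w' x 4
  'x' x 2
  'w' x 2
RLE = "w1x4w4x2w2"


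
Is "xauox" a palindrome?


Word: "xauox"
Reversed: "xouax"
Forward == Backward? xauox != xouax
Palindrome = No


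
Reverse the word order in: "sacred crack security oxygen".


Original: "sacred crack security oxygen"
Words (1..n): sacred | crack | security | oxygen
Reversed (n..1): oxygen | security | crack | sacred
Result = "oxygen security crack sacred"


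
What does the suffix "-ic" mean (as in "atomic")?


Suffix: -ic
Example: atomic (atom + -ic)
Meaning = relating to


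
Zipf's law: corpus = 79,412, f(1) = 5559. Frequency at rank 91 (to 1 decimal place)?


Zipf's law: f(r) = f(1) / r
f(1) = 5559
f(91) = 5559 / 91
= 61.1 occurrences


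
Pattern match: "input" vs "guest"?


Pattern of "input": [0, 1, 2, 3, 4]
Pattern of "guest": [0, 1, 2, 3, 4]
Patterns match
Same pattern = Yes


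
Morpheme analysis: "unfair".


Word: "unfair"
Morphemes: un- / fair
Each morpheme carries meaning
= 2 morphemes


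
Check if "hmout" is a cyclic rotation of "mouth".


Word: "mouth", Candidate: "hmout"
Method: check if candidate is substring of word+word
"mouthmouth" contains "hmout"? Yes
Is rotation = Yes


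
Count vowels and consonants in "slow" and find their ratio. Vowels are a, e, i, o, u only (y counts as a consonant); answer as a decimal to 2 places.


Word: "slow"
Vowels (a,e,i,o,u): 1
Consonants: 3
Ratio = 1/3
= 0.33


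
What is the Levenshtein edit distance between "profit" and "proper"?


Word 1: "profit" (length 6)
Word 2: "proper" (length 6)
One optimal edit sequence (insert/delete/substitute each cost 1):
  1. keep 'p'
  2. keep 'r'
  3. keep 'o'
  4. substitute 'f' -> 'p'  (+1)
  5. substitute 'i' -> 'e'  (+1)
  6. substitute 't' -> 'r'  (+1)
Total edit operations: 3
Edit distance = 3


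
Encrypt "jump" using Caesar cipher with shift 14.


Word: "jump"
Shift: 14
Each letter → (letter + shift) mod 26:
  'j' (9) + 14 = 23 → 'x'
  'u' (20) + 14 = 8 → 'i'
  'm' (12) + 14 = 0 → 'a'
  'p' (15) + 14 = 3 → 'd'
Result = "xiad"


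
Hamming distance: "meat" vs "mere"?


Comparing character by character (same length = 4):
  Pos 0: 'm' vs 'm' =
  Pos 1: 'e' vs 'e' =
  Pos 2: 'a' vs 'r' !=
  Pos 3: 't' vs 'e' !=
Hamming distance = 2


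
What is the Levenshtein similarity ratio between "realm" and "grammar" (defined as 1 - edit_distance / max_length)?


Word 1: "realm" (length 5)
Word 2: "grammar" (length 7)
One optimal edit sequence:
  1. substitute 'r' -> 'g'  (+1)
  2. substitute 'e' -> 'r'  (+1)
  3. keep 'a'
  4. substitute 'l' -> 'm'  (+1)
  5. keep 'm'
  6. insert 'a'  (+1)
  7. insert 'r'  (+1)
Edit distance = 5
Max length = max(5, 7) = 7
Similarity = 1 - 5/7
= 0.2857


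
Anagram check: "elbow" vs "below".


Word 1: "elbow" → sorted: below
Word 2: "below" → sorted: below
Same letters? below == below
Anagram = Yes


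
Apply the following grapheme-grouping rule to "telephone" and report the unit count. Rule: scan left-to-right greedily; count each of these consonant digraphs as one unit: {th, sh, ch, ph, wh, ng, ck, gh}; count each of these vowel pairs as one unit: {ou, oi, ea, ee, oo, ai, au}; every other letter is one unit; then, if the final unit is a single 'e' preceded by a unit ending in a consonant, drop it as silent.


Word: "telephone" (9 letters)
Left-to-right scan:
  1. 't' (letter)
  2. 'e' (letter)
  3. 'l' (letter)
  4. 'e' (letter)
  5. 'ph' (digraph)
  6. 'o' (letter)
  7. 'n' (letter)
  8. 'e' (letter)
Units from scan: 8
Final unit is 'e' after a consonant -> drop as silent (-1)
Sound units = 7 units


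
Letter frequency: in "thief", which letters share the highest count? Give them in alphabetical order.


Word: "thief"
Letter counts:
  'e': 1
  'f': 1
  'h': 1
  'i': 1
  't': 1
Maximum count = 1
Most frequent = 'e', 'f', 'h', 'i', 't' (1 time each)


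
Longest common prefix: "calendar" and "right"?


Word 1: "calendar"
Word 2: "right"
Comparing from start:
  Pos 0: 'c' != 'r' (stop)
LCP = "" (length 0)


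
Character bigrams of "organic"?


Word: "organic" (length 7)
Number of bigrams = 7 - 2 + 1 = 6
  Position 0: "or"
  Position 1: "rg"
  Position 2: "ga"
  Position 3: "an"
  Position 4: "ni"
  Position 5: "ic"
Bigrams = "or", "rg", "ga", "an", "ni", "ic"


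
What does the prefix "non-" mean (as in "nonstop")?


Prefix: non-
Example: nonstop = non- + stop
Meaning = not


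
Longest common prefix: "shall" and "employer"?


Word 1: "shall"
Word 2: "employer"
Comparing from start:
  Pos 0: 's' != 'e' (stop)
LCP = "" (length 0)


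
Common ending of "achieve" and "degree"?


Word 1: "achieve"
Word 2: "degree"
Comparing from end:
  Pos -1: 'e' == 'e'
  Pos -2: 'v' != 'e' (stop)
LCS = "e" (length 1)


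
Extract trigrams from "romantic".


Word: "romantic" (length 8)
Number of trigrams = 8 - 3 + 1 = 6
  Position 0: "rom"
  Position 1: "oma"
  Position 2: "man"
  Position 3: "ant"
  Position 4: "nti"
  Position 5: "tic"
Trigrams = "rom", "oma", "man", "ant", "nti", "tic"


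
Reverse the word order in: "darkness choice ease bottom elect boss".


Original: "darkness choice ease bottom elect boss"
Words (1..n): darkness | choice | ease | bottom | elect | boss
Reversed (n..1): boss | elect | bottom | ease | choice | darkness
Result = "boss elect bottom ease choice darkness"


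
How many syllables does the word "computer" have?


Word: "computer"
Syllable breakdown: com / pu / ter
Counting: 3 parts
= 3 syllables


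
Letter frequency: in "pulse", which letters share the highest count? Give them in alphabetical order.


Word: "pulse"
Letter counts:
  'e': 1
  'l': 1
  'p': 1
  's': 1
  'u': 1
Maximum count = 1
Most frequent = 'e', 'l', 'p', 's', 'u' (1 time each)


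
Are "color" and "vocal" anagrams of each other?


Word 1: "color" → sorted: cloor
Word 2: "vocal" → sorted: aclov
Same letters? cloor != aclov
Anagram = No


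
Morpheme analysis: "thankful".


Word: "thankful"
Morphemes: thank / -ful
Each morpheme carries meaning
= 2 morphemes


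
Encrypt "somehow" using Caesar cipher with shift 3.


Word: "somehow"
Shift: 3
Each letter → (letter + shift) mod 26:
  's' (18) + 3 = 21 → 'v'
  'o' (14) + 3 = 17 → 'r'
  'm' (12) + 3 = 15 → 'p'
  'e' (4) + 3 = 7 → 'h'
  'h' (7) + 3 = 10 → 'k'
  'o' (14) + 3 = 17 → 'r'
  'w' (22) + 3 = 25 → 'z'
Result = "vrphkrz"


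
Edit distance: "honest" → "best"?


Word 1: "honest" (length 6)
Word 2: "best" (length 4)
One optimal edit sequence (insert/delete/substitute each cost 1):
  1. delete 'h'  (+1)
  2. delete 'o'  (+1)
  3. substitute 'n' -> 'b'  (+1)
  4. keep 'e'
  5. keep 's'
  6. keep 't'
Total edit operations: 3
Edit distance = 3


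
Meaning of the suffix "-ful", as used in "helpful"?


Suffix: -ful
Example: helpful (help + -ful)
Meaning = full of


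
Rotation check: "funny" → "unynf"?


Word: "funny", Candidate: "unynf"
Method: check if candidate is substring of word+word
"funnyfunny" contains "unynf"? No
Is rotation = No


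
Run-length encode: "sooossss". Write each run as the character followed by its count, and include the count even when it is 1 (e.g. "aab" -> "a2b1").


String: "sooossss"
Scanning for consecutive runs:
  's' x 1
  'o' x 3
  's' x 4
RLE = "s1o3s4"


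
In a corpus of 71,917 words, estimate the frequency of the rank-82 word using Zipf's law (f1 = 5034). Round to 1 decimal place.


Zipf's law: f(r) = f(1) / r
f(1) = 5034
f(82) = 5034 / 82
= 61.4 occurrences


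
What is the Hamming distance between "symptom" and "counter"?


Comparing character by character (same length = 7):
  Pos 0: 's' vs 'c' !=
  Pos 1: 'y' vs 'o' !=
  Pos 2: 'm' vs 'u' !=
  Pos 3: 'p' vs 'n' !=
  Pos 4: 't' vs 't' =
  Pos 5: 'o' vs 'e' !=
  Pos 6: 'm' vs 'r' !=
Hamming distance = 6


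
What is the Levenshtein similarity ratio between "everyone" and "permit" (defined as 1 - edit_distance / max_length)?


Word 1: "everyone" (length 8)
Word 2: "permit" (length 6)
One optimal edit sequence:
  1. delete 'e'  (+1)
  2. substitute 'v' -> 'p'  (+1)
  3. keep 'e'
  4. keep 'r'
  5. delete 'y'  (+1)
  6. substitute 'o' -> 'm'  (+1)
  7. substitute 'n' -> 'i'  (+1)
  8. substitute 'e' -> 't'  (+1)
Edit distance = 6
Max length = max(8, 6) = 8
Similarity = 1 - 6/8
= 0.2500
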